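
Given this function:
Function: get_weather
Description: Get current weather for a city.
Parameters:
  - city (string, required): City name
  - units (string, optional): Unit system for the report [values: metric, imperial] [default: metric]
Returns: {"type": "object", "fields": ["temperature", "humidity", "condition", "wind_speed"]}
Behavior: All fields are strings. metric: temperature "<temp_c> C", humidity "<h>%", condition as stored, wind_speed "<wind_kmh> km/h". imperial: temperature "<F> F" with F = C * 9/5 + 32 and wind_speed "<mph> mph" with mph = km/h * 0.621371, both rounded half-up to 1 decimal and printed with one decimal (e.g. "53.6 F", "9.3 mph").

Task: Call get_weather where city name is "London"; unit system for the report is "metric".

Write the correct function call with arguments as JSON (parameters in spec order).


Mapping each described value to its parameter name:
  'City name' -> city = "London"
  'Unit system for the report' -> units = "metric"
get_weather({"city": "London", "units": "metric"})


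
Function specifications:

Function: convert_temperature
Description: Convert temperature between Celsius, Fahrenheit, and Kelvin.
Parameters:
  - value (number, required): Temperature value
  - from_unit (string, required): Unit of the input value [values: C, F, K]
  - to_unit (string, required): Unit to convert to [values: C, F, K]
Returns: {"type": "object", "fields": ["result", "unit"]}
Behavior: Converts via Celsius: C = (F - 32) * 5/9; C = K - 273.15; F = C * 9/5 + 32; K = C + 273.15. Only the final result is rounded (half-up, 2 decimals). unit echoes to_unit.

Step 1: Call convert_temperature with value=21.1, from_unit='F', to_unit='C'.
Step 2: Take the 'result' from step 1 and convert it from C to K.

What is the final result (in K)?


Step 1: convert_temperature(value=21.1, from_unit=F, to_unit=C)
  To C: (21.1 - 32) * 5/9 = -6.055556
  Target is C: -6.055556
  Round to 2 decimals: -6.06
  -> result = -6.06 C
Step 2: convert_temperature(value=-6.06, from_unit=C, to_unit=K)
  Input already in C: -6.06
  To K: -6.06 + 273.15 = 267.09
  Round to 2 decimals: 267.09
  -> result = 267.09 K
267.09 K


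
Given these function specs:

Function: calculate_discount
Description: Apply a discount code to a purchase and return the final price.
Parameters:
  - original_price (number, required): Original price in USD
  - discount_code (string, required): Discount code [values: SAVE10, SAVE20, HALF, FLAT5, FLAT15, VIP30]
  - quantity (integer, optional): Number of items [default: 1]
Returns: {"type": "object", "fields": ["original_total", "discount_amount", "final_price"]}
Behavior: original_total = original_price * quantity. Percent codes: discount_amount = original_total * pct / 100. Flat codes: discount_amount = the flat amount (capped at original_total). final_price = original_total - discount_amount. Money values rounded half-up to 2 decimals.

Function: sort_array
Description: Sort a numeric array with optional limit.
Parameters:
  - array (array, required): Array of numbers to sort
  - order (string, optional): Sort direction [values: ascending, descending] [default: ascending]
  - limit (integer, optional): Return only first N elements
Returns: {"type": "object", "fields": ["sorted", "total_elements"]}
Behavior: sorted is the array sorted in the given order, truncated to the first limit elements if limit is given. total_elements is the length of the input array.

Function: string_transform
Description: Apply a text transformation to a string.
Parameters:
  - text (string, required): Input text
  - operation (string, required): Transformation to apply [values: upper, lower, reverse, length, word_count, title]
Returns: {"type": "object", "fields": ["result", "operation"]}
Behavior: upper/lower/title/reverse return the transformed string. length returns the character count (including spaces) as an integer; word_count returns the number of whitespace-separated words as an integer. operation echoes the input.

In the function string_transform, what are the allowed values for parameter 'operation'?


The string_transform spec declares:
  - operation (string, required): Transformation to apply [values: upper, lower, reverse, length, word_count, title]
Allowed values:
upper, lower, reverse, length, word_count, title


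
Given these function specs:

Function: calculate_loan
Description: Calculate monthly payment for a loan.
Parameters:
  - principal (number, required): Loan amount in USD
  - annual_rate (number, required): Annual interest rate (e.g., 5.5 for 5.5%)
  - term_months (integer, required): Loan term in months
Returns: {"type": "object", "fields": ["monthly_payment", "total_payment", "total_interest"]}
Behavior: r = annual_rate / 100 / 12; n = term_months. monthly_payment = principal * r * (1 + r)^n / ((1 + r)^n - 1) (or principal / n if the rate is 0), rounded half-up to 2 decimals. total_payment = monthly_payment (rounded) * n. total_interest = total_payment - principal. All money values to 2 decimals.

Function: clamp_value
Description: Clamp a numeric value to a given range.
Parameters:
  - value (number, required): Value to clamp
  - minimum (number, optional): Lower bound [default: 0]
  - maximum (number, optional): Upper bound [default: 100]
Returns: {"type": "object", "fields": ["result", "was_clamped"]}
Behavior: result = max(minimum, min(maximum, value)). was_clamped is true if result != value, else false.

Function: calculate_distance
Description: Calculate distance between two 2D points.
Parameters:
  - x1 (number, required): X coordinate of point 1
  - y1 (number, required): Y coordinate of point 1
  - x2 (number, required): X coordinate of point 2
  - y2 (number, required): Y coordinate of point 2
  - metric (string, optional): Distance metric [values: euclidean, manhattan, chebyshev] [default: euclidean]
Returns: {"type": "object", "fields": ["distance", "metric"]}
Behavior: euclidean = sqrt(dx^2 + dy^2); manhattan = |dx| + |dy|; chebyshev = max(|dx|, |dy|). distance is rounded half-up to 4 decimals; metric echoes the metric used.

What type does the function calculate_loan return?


The calculate_loan spec declares Returns: {"type": "object", "fields": ["monthly_payment", "total_payment", "total_interest"]}
Type:
object


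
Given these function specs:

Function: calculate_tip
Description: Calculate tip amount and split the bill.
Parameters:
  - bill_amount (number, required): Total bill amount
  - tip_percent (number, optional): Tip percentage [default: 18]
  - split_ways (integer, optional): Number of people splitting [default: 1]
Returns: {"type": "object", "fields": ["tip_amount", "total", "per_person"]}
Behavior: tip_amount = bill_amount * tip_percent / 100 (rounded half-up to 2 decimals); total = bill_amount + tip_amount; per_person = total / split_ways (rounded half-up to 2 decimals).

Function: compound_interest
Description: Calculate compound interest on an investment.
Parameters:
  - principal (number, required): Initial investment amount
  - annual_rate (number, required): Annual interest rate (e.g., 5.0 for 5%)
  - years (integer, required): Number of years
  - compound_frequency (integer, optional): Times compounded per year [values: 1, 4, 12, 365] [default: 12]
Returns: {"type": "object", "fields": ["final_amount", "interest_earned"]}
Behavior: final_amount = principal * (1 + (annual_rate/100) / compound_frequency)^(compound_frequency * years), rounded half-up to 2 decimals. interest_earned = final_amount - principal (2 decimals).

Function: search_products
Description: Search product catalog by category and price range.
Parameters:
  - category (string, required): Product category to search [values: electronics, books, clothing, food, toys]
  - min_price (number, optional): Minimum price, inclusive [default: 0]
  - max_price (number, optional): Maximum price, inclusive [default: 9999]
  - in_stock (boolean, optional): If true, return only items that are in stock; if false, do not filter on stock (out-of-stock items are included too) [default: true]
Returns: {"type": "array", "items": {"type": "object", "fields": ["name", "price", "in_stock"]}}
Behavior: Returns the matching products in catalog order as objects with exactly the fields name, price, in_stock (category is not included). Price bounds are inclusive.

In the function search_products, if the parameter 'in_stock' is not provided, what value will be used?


The search_products spec declares:
  - in_stock (boolean, optional): If true, return only items that are in stock; if false, do not filter on stock (out-of-stock items are included too) [default: true]
Default:
true


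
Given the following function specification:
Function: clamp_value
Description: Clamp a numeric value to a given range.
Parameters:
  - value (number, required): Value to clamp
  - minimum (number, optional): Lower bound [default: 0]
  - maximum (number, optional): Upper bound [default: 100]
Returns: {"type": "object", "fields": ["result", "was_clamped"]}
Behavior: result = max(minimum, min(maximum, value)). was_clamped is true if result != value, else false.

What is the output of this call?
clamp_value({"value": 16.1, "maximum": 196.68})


Defaults applied: minimum=0
result = max(0, min(196.68, 16.1)) = max(0, 16.1) = 16.1
was_clamped = (16.1 != 16.1) = false
Output:
{"result": 16.1, "was_clamped": false}


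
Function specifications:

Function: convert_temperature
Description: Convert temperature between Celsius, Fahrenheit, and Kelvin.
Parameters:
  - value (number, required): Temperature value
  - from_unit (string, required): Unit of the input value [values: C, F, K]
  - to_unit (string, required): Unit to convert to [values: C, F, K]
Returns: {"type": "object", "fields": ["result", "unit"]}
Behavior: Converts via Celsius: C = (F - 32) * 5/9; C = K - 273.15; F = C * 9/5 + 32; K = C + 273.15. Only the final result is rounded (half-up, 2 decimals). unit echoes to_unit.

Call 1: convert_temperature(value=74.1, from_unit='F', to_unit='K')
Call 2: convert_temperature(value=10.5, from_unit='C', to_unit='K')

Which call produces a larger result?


Call 1:
  To C: (74.1 - 32) * 5/9 = 23.388889
  To K: 23.388889 + 273.15 = 296.538889
  Round to 2 decimals: 296.54
  -> 296.54 K
Call 2:
  Input already in C: 10.5
  To K: 10.5 + 273.15 = 283.65
  Round to 2 decimals: 283.65
  -> 283.65 K
Call 1 (296.54 K)


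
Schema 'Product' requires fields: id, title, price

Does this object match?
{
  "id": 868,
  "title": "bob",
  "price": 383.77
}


Checking required fields... All present.
Valid - all required fields present


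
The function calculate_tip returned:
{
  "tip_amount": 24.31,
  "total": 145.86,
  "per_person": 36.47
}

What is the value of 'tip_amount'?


24.31


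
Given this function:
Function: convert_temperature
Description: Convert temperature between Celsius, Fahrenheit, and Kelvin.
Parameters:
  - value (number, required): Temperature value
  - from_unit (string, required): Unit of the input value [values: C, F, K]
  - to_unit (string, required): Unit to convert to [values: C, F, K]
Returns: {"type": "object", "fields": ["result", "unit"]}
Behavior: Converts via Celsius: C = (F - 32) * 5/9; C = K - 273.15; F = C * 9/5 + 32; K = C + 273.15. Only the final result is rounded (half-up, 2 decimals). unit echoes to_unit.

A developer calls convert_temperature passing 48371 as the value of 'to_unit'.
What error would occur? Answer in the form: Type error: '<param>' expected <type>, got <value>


Spec: 'to_unit' is declared as string; 48371 is an integer.
Type error: 'to_unit' expected string, got 48371


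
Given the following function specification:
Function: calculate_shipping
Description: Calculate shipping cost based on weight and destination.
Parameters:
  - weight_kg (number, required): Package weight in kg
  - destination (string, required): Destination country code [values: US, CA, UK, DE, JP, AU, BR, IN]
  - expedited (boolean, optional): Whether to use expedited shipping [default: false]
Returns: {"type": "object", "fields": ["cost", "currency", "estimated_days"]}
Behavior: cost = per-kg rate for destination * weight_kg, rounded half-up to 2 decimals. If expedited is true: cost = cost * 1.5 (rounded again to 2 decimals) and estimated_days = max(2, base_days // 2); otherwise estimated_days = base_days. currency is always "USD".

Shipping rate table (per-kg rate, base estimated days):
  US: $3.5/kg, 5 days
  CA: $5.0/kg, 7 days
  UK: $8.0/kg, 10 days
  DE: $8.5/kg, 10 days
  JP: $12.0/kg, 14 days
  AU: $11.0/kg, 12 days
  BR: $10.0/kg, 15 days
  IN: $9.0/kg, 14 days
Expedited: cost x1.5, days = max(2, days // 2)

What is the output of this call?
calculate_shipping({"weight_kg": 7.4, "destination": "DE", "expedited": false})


Rate for DE: $8.5/kg, base 10 days
cost = 8.5 * 7.4 = 62.9 -> 62.90
expedited not set/false: estimated_days = 10
Output:
{"cost": 62.9, "currency": "USD", "estimated_days": 10}


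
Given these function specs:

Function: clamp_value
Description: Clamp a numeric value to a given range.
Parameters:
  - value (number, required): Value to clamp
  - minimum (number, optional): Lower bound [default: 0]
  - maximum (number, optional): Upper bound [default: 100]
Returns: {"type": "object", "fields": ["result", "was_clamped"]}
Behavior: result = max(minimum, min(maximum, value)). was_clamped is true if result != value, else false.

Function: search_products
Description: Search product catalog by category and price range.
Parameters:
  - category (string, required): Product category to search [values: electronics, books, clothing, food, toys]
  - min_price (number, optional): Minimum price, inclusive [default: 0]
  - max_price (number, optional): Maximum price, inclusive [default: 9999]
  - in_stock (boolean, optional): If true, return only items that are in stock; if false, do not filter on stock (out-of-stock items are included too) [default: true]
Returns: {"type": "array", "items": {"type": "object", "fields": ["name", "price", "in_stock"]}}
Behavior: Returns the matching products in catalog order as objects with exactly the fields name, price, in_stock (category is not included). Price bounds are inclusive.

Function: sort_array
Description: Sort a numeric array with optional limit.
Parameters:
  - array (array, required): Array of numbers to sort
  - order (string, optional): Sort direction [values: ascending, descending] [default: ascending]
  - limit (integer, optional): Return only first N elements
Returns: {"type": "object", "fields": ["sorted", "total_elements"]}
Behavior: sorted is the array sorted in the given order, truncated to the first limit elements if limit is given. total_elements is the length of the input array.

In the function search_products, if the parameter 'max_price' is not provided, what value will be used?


The search_products spec declares:
  - max_price (number, optional): Maximum price, inclusive [default: 9999]
Default:
9999


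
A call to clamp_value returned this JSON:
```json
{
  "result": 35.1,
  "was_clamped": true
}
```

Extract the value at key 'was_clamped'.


true


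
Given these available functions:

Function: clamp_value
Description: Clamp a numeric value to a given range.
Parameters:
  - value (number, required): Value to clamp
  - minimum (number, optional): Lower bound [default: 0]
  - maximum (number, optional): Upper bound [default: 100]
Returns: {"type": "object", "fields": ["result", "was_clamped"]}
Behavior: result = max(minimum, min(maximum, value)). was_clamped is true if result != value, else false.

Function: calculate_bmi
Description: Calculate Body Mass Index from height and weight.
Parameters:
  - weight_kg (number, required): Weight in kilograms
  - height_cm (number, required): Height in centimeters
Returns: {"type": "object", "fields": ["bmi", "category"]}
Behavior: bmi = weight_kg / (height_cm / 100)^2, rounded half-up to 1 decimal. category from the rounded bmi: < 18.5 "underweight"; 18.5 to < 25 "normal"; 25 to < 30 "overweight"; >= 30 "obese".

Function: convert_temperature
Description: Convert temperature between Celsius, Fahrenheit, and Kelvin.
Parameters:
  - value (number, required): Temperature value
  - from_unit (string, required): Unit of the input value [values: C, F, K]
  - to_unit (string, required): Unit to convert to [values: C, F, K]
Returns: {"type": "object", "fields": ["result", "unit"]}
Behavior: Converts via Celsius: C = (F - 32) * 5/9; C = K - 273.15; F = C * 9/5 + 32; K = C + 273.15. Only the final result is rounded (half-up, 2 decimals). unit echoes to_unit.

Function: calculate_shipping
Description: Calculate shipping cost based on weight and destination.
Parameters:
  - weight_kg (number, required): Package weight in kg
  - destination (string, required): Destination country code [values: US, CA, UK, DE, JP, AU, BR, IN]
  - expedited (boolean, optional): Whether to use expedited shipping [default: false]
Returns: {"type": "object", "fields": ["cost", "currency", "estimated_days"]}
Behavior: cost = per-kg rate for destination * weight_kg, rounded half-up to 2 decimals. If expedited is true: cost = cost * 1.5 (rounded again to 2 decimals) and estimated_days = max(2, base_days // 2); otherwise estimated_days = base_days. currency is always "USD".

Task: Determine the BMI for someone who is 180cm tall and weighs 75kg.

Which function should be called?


The task needs a function whose description is: Calculate Body Mass Index from height and weight.
calculate_bmi


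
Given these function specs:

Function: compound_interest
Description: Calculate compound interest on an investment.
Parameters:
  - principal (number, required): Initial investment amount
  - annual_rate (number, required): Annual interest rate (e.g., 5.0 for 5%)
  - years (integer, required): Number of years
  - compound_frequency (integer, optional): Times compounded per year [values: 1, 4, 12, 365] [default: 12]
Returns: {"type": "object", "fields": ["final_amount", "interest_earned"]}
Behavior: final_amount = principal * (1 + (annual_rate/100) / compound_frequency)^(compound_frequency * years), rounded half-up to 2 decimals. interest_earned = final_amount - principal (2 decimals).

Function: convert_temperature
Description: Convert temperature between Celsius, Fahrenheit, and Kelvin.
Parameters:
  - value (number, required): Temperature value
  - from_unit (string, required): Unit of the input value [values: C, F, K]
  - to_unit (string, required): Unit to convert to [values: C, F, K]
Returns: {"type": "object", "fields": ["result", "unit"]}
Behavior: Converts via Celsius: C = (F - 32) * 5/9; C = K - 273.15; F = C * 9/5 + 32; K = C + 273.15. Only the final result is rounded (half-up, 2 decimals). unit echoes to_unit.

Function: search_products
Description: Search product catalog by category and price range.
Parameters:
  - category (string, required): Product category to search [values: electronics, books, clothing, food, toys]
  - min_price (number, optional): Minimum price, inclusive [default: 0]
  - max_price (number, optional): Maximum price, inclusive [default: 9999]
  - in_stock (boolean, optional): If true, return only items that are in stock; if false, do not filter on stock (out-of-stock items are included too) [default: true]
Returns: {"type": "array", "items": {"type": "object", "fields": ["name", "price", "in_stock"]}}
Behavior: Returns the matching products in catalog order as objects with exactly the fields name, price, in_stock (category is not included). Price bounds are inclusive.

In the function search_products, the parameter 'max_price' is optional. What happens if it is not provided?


The search_products spec declares:
  - max_price (number, optional): Maximum price, inclusive [default: 9999]
It defaults to 9999


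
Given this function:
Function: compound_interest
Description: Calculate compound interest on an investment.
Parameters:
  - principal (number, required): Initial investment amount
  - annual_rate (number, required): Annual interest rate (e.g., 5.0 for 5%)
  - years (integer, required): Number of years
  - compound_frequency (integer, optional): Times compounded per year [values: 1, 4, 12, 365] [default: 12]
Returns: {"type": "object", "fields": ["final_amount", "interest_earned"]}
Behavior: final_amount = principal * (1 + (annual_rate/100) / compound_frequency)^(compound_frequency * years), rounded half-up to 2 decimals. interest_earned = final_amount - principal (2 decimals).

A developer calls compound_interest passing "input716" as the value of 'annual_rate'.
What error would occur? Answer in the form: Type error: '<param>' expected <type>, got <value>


Spec: 'annual_rate' is declared as number; "input716" is a string.
Type error: 'annual_rate' expected number, got "input716"


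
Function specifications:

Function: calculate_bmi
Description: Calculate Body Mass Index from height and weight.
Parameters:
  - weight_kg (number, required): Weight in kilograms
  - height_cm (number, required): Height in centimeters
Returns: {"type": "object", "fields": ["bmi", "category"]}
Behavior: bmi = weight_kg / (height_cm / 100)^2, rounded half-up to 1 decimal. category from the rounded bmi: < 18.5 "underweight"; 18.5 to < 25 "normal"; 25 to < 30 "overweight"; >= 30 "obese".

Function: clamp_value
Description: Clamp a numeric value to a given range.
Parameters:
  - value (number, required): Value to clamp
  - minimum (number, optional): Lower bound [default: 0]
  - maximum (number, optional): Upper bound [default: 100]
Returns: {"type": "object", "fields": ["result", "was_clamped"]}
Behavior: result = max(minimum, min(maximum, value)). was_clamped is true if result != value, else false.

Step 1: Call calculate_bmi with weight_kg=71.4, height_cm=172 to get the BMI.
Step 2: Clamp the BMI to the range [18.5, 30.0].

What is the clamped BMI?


Step 1: calculate_bmi(weight_kg=71.4, height_cm=172)
  height_m = 172 / 100 = 1.72
  bmi = 71.4 / 1.72^2 = 71.4 / 2.9584 = 24.134667 -> 24.1
  18.5 <= 24.1 < 25 -> normal
  -> bmi = 24.1
Step 2: clamp_value(value=24.1, minimum=18.5, maximum=30.0)
  result = max(18.5, min(30.0, 24.1)) = max(18.5, 24.1) = 24.1
  was_clamped = (24.1 != 24.1) = false
  -> result = 24.1
24.1


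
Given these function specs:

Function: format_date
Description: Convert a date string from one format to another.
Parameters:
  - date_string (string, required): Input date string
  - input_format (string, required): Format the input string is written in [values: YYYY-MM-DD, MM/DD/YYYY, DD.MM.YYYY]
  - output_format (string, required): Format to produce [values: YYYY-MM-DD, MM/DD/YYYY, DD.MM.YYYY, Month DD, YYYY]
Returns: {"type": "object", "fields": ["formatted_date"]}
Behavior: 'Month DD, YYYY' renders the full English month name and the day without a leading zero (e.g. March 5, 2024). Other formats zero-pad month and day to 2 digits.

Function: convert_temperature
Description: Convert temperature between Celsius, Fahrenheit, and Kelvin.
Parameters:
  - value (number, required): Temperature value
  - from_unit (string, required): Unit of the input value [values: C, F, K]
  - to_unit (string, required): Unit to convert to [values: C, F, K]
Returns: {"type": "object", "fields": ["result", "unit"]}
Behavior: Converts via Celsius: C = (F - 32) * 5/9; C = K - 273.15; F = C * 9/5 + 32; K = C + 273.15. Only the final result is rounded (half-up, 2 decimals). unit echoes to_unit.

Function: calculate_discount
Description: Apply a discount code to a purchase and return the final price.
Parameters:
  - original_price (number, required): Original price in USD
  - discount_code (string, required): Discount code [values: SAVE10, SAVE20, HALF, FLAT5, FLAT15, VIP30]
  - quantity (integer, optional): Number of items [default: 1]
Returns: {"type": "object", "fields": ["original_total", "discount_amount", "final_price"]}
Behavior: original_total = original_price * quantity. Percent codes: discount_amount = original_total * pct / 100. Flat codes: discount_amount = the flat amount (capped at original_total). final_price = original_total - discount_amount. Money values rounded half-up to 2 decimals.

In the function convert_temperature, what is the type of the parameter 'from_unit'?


The convert_temperature spec declares:
  - from_unit (string, required): Unit of the input value [values: C, F, K]
Type:
string


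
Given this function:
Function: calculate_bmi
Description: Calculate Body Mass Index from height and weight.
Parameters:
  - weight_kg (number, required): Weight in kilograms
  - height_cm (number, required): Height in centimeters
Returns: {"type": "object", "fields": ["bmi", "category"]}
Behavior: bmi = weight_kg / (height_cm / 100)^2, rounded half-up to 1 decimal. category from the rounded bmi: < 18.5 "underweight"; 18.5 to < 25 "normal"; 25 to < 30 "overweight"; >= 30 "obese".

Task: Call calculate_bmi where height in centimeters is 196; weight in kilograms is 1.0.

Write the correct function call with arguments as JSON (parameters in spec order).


Mapping each described value to its parameter name:
  'Height in centimeters' -> height_cm = 196
  'Weight in kilograms' -> weight_kg = 1.0
calculate_bmi({"weight_kg": 1.0, "height_cm": 196})


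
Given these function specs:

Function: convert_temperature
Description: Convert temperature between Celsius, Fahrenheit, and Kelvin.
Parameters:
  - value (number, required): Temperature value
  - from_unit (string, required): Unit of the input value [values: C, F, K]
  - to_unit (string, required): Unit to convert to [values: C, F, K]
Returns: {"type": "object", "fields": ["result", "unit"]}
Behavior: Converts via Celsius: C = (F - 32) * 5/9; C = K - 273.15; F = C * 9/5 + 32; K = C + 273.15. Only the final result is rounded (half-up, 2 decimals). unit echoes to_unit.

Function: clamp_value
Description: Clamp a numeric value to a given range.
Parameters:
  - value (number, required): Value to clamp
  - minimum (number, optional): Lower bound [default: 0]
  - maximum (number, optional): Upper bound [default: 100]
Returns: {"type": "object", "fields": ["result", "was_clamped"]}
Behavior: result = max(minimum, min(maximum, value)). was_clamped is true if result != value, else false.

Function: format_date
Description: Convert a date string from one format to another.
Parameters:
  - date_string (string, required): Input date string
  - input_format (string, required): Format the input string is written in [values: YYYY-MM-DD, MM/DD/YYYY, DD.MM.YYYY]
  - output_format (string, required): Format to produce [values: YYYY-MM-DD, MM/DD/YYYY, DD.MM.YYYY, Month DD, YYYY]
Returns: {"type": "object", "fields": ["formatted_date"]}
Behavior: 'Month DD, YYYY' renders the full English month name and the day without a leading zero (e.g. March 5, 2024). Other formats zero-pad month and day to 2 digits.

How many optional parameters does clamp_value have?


Parameters of clamp_value: value (required), minimum (optional), maximum (optional)
Optional count:
2


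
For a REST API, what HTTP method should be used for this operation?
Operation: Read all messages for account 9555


GET = read, POST = create, PUT = update/replace, DELETE = remove
This operation is a read.
GET


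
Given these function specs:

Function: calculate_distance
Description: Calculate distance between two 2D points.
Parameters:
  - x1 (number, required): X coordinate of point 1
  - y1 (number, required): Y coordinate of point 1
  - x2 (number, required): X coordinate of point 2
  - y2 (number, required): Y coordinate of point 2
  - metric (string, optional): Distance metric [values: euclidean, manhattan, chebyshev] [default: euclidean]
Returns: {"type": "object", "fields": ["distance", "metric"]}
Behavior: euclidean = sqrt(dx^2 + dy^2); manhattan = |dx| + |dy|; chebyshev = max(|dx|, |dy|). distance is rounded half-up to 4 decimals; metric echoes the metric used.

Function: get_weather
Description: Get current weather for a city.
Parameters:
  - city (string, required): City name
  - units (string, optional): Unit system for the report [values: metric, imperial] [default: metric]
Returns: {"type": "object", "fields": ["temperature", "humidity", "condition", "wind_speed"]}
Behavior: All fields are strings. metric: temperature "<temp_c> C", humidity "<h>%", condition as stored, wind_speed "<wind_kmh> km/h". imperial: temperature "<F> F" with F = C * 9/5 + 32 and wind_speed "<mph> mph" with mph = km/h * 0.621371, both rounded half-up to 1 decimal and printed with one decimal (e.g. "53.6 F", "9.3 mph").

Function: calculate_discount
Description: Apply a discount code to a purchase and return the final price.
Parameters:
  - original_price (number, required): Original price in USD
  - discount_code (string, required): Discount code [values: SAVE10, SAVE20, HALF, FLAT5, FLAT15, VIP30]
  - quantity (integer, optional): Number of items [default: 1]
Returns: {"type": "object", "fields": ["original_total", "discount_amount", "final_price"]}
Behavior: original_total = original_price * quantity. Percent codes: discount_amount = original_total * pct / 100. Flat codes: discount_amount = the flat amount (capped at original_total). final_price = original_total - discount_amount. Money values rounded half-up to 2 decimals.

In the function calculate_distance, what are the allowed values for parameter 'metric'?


The calculate_distance spec declares:
  - metric (string, optional): Distance metric [values: euclidean, manhattan, chebyshev] [default: euclidean]
Allowed values:
euclidean, manhattan, chebyshev


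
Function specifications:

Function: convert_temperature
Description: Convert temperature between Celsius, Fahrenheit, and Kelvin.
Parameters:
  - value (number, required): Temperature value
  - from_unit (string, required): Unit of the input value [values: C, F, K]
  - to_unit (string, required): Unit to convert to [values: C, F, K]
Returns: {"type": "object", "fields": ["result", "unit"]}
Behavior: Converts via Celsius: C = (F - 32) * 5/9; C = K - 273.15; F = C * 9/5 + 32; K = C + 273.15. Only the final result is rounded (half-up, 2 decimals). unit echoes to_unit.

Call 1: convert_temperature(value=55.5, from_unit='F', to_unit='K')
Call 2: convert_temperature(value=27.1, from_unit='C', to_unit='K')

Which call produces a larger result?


Call 1:
  To C: (55.5 - 32) * 5/9 = 13.055556
  To K: 13.055556 + 273.15 = 286.205556
  Round to 2 decimals: 286.21
  -> 286.21 K
Call 2:
  Input already in C: 27.1
  To K: 27.1 + 273.15 = 300.25
  Round to 2 decimals: 300.25
  -> 300.25 K
Call 2 (300.25 K)


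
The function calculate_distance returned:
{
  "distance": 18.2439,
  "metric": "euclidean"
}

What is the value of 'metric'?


euclidean


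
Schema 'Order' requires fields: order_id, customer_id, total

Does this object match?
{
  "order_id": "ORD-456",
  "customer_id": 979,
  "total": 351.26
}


Checking required fields... All present.
Valid - all required fields present


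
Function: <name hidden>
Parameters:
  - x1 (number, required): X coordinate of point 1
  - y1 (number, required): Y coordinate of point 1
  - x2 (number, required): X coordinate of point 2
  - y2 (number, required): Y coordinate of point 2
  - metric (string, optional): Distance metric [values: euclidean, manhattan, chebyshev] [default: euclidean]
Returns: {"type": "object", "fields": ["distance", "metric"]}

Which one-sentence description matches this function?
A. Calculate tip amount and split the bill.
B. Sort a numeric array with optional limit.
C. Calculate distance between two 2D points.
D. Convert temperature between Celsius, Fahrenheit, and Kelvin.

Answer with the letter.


Parameters x1, y1, x2, y2, metric and return ["distance", "metric"] fit: Calculate distance between two 2D points.
C


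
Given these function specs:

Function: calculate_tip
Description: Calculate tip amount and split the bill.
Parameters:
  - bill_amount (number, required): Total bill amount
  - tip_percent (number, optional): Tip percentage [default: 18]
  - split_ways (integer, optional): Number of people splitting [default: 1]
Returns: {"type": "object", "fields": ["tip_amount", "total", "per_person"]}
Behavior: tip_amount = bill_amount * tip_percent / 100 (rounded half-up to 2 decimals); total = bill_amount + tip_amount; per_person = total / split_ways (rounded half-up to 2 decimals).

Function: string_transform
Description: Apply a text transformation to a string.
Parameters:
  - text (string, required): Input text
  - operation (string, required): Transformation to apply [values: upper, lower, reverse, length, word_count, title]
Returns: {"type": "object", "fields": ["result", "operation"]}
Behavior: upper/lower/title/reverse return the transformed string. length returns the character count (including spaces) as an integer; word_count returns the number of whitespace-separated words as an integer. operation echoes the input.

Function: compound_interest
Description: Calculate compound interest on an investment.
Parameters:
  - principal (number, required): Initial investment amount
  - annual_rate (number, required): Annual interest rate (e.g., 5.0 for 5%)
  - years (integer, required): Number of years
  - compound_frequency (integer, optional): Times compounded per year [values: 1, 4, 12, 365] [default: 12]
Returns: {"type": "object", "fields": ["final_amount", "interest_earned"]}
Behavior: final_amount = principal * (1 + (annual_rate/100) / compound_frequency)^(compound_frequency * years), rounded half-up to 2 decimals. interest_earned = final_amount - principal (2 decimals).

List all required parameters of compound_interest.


Parameters of compound_interest and their required/optional flag:
  principal: required
  annual_rate: required
  years: required
  compound_frequency: optional
annual_rate, principal, years


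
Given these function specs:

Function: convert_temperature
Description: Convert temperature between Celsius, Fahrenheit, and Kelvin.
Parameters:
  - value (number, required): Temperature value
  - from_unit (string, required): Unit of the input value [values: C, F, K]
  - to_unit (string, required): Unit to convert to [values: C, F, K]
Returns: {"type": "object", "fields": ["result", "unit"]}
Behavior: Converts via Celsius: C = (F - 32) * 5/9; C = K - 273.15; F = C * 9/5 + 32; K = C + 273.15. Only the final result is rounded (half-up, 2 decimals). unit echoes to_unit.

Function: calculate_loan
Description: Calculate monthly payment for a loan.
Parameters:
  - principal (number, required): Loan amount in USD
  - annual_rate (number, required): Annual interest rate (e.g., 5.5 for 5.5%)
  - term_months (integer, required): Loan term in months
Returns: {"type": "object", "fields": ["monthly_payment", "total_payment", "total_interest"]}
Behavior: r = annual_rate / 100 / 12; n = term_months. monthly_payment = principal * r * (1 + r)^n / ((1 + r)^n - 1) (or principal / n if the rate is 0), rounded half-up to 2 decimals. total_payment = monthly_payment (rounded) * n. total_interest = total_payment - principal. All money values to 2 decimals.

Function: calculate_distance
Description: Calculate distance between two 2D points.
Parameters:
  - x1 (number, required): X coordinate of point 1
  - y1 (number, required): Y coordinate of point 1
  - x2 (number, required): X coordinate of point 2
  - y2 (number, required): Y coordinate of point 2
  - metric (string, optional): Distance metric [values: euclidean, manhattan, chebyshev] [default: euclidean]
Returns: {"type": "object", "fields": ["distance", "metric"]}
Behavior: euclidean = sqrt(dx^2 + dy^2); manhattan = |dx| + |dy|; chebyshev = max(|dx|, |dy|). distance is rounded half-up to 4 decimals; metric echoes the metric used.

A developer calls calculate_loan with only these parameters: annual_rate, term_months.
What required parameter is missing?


Required parameters: principal, annual_rate, term_months
Provided: annual_rate, term_months
Missing: principal
principal


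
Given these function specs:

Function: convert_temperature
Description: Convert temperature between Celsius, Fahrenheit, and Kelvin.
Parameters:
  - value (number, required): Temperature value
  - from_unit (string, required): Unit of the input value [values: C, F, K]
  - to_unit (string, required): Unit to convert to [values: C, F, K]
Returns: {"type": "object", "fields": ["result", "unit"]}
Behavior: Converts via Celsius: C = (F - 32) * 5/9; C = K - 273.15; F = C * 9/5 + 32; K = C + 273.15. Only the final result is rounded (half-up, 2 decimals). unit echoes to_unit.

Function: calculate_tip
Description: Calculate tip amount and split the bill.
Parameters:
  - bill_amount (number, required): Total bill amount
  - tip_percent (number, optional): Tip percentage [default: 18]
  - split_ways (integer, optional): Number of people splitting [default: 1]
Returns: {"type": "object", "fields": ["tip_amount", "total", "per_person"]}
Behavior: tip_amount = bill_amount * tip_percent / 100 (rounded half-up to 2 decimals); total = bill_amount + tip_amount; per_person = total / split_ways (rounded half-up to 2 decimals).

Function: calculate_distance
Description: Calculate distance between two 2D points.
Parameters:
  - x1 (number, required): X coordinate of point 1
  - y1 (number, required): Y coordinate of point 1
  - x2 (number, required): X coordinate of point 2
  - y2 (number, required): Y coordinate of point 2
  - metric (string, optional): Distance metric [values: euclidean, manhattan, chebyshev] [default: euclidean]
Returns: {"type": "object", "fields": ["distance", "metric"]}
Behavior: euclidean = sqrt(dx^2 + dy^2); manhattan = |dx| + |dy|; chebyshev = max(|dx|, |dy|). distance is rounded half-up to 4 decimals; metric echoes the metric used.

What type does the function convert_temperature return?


The convert_temperature spec declares Returns: {"type": "object", "fields": ["result", "unit"]}
Type:
object


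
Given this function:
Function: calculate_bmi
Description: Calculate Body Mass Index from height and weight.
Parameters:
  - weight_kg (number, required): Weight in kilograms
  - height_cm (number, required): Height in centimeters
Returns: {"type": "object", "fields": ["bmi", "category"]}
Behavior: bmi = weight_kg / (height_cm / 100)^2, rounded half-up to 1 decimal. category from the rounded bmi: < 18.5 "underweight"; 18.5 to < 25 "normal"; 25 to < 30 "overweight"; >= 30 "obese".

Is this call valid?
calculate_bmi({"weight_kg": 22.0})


Checking required parameters...
Missing required parameter: height_cm
Invalid - missing required parameter 'height_cm'


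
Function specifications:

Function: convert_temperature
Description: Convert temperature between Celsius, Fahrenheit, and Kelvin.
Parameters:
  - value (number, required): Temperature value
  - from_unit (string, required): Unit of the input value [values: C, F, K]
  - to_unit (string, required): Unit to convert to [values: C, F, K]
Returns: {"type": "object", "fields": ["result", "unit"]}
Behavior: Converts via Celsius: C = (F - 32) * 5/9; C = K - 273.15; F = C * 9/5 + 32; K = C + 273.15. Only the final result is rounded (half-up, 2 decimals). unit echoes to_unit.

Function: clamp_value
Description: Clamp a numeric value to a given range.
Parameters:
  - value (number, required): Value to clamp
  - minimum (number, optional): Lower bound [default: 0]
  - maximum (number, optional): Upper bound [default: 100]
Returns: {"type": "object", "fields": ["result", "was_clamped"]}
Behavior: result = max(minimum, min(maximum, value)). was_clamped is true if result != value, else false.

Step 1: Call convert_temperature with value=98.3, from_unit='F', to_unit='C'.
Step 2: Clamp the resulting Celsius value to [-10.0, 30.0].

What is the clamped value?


Step 1: convert_temperature(value=98.3, from_unit=F, to_unit=C)
  To C: (98.3 - 32) * 5/9 = 36.833333
  Target is C: 36.833333
  Round to 2 decimals: 36.83
  -> result = 36.83 C
Step 2: clamp_value(value=36.83, minimum=-10.0, maximum=30.0)
  result = max(-10.0, min(30.0, 36.83)) = max(-10.0, 30.0) = 30.0
  was_clamped = (30.0 != 36.83) = true
  -> result = 30.0
30.0


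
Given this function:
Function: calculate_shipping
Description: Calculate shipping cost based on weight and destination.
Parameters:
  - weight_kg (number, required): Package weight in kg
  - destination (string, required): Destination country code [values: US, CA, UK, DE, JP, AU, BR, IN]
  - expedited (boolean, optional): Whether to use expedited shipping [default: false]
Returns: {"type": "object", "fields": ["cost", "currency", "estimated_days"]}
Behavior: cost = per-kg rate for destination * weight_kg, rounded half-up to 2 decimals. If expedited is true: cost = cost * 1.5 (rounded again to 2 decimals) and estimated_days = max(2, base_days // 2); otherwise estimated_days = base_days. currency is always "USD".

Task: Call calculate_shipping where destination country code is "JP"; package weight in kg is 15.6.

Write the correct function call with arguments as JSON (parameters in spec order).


Mapping each described value to its parameter name:
  'Destination country code' -> destination = "JP"
  'Package weight in kg' -> weight_kg = 15.6
calculate_shipping({"weight_kg": 15.6, "destination": "JP"})
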